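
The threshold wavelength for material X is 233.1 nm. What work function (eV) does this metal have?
5.32 eV

At the threshold wavelength, photon energy equals work function:
φ = hc/λ₀

Calculating:
φ = (6.626×10⁻³⁴ J·s)(3×10⁸ m/s) / (233.1×10⁻⁹ m)
φ = 5.32 eV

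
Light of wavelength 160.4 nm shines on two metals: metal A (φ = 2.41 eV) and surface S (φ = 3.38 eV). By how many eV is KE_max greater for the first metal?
0.9700 eV

Using KE_max = hc/λ - φ for each metal:

Photon energy: E = hc/λ = 7.7297 eV

For metal A (φ₁ = 2.41 eV):
KE₁ = E - φ₁ = 7.7297 - 2.41 = 5.3197 eV

For surface S (φ₂ = 3.38 eV):
KE₂ = E - φ₂ = 7.7297 - 3.38 = 4.3497 eV

Difference:
ΔKE = KE₁ - KE₂ = 5.3197 - 4.3497 = 0.9700 eV

Note: The difference equals the difference in work functions: 3.38 - 2.41 = 0.97 eV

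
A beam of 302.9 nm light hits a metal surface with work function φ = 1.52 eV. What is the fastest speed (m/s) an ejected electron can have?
9.5141e+05 m/s

First, find the maximum kinetic energy:
E_photon = hc/λ = 4.0932 eV
KE_max = E_photon - φ = 4.0932 - 1.52 = 2.5732 eV

Convert to Joules: KE_max = 2.5732 × 1.602×10⁻¹⁹ J = 4.1228e-19 J

Then use KE = ½mv² to find velocity:
v = √(2·KE/m) = √(2 × 4.1228e-19 J / 9.109e-31 kg)
v = 9.5141e+05 m/s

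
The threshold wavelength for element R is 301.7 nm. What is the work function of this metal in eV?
4.11 eV

At the threshold wavelength, photon energy equals work function:
φ = hc/λ₀

Calculating:
φ = (6.626×10⁻³⁴ J·s)(3×10⁸ m/s) / (301.7×10⁻⁹ m)
φ = 4.11 eV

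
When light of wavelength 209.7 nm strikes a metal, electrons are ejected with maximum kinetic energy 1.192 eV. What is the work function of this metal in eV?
4.72 eV

From Einstein's photoelectric equation: KE_max = hf - φ = hc/λ - φ

Rearranging for φ:
φ = hc/λ - KE_max

Calculate photon energy:
E_photon = hc/λ = 5.9125 eV

Therefore:
φ = 5.9125 - 1.192 = 4.72 eV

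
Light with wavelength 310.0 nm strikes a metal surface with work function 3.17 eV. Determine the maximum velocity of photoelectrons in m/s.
5.4017e+05 m/s

First, find the maximum kinetic energy:
E_photon = hc/λ = 3.9995 eV
KE_max = E_photon - φ = 3.9995 - 3.17 = 0.8295 eV

Convert to Joules: KE_max = 0.8295 × 1.602×10⁻¹⁹ J = 1.3290e-19 J

Then use KE = ½mv² to find velocity:
v = √(2·KE/m) = √(2 × 1.3290e-19 J / 9.109e-31 kg)
v = 5.4017e+05 m/s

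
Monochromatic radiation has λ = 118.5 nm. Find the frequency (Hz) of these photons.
2.5299e+15 Hz

Using the wave equation: c = fλ

Solving for frequency:
f = c/λ = (3×10⁸ m/s) / (118.5×10⁻⁹ m)
f = 2.5299e+15 Hz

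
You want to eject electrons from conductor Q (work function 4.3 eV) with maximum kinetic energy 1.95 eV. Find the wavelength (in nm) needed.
198.37 nm

From Einstein's equation: KE_max = hc/λ - φ

Rearranging for λ:
hc/λ = KE_max + φ
λ = hc/(KE_max + φ)

Required photon energy:
E_photon = KE_max + φ = 1.95 + 4.3 = 6.25 eV

Required wavelength:
λ = hc/E_photon = (6.626×10⁻³⁴)(3×10⁸) / (6.25 × 1.602×10⁻¹⁹)
λ = 198.37 nm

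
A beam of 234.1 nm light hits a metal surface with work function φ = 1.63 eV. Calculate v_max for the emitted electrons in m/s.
1.1356e+06 m/s

First, find the maximum kinetic energy:
E_photon = hc/λ = 5.2962 eV
KE_max = E_photon - φ = 5.2962 - 1.63 = 3.6662 eV

Convert to Joules: KE_max = 3.6662 × 1.602×10⁻¹⁹ J = 5.8739e-19 J

Then use KE = ½mv² to find velocity:
v = √(2·KE/m) = √(2 × 5.8739e-19 J / 9.109e-31 kg)
v = 1.1356e+06 m/s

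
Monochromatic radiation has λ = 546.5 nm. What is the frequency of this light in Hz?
5.4857e+14 Hz

Using the wave equation: c = fλ

Solving for frequency:
f = c/λ = (3×10⁸ m/s) / (546.5×10⁻⁹ m)
f = 5.4857e+14 Hz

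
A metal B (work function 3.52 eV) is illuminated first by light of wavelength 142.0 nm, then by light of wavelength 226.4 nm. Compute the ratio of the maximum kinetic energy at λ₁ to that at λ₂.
2.6638

Using Einstein's equation: KE_max = hc/λ - φ

For λ₁ = 142.0 nm:
E₁ = hc/λ₁ = 8.7313 eV
KE₁ = E₁ - φ = 8.7313 - 3.52 = 5.2113 eV

For λ₂ = 226.4 nm:
E₂ = hc/λ₂ = 5.4763 eV
KE₂ = E₂ - φ = 5.4763 - 3.52 = 1.9563 eV

Ratio: KE₁/KE₂ = 5.2113/1.9563 = 2.6638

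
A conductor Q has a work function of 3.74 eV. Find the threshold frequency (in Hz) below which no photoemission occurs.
9.0433e+14 Hz

The threshold frequency is when the photon energy equals the work function:
hf₀ = φ

Solving for f₀:
f₀ = φ/h = (3.74 eV × 1.602×10⁻¹⁹ J/eV) / (6.626×10⁻³⁴ J·s)
f₀ = 9.0433e+14 Hz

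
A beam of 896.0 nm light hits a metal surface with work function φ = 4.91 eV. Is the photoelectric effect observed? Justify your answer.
No

For photoemission, the photon energy must exceed the work function.

Photon energy: E = hc/λ = 1.3838 eV
Work function: φ = 4.91 eV

Since E_photon (1.3838 eV) < φ (4.91 eV), photoemission will NOT occur.
The threshold wavelength is λ₀ = hc/φ = 252.5 nm.
Since 896.0 nm > 252.5 nm, the photons lack sufficient energy.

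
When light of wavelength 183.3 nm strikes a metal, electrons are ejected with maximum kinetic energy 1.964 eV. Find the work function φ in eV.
4.80 eV

From Einstein's photoelectric equation: KE_max = hf - φ = hc/λ - φ

Rearranging for φ:
φ = hc/λ - KE_max

Calculate photon energy:
E_photon = hc/λ = 6.7640 eV

Therefore:
φ = 6.7640 - 1.964 = 4.80 eV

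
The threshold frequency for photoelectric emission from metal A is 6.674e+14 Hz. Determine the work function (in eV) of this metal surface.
2.76 eV

At the threshold frequency, photon energy equals work function:
φ = hf₀

Calculating:
φ = (6.626×10⁻³⁴ J·s)(6.674e+14 Hz)
φ = 2.76 eV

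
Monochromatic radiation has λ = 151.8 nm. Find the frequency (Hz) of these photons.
1.9749e+15 Hz

Using the wave equation: c = fλ

Solving for frequency:
f = c/λ = (3×10⁸ m/s) / (151.8×10⁻⁹ m)
f = 1.9749e+15 Hz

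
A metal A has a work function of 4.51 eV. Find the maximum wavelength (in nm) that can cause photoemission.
274.91 nm

The threshold wavelength is when the photon energy equals the work function:
hc/λ₀ = φ

Solving for λ₀:
λ₀ = hc/φ = (6.626×10⁻³⁴ J·s)(3×10⁸ m/s) / (4.51 eV × 1.602×10⁻¹⁹ J/eV)
λ₀ = 274.91 nm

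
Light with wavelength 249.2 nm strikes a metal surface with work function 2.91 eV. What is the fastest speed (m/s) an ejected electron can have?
8.5235e+05 m/s

First, find the maximum kinetic energy:
E_photon = hc/λ = 4.9753 eV
KE_max = E_photon - φ = 4.9753 - 2.91 = 2.0653 eV

Convert to Joules: KE_max = 2.0653 × 1.602×10⁻¹⁹ J = 3.3090e-19 J

Then use KE = ½mv² to find velocity:
v = √(2·KE/m) = √(2 × 3.3090e-19 J / 9.109e-31 kg)
v = 8.5235e+05 m/s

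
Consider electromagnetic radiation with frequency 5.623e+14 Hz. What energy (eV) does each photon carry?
2.3255 eV

Using E = hf:

E = hf = (6.626×10⁻³⁴ J·s)(5.623e+14 Hz)
E = 2.3255 eV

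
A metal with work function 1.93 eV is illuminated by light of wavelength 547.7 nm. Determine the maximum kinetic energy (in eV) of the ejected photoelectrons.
0.3337 eV

Using Einstein's photoelectric equation: KE_max = hf - φ = hc/λ - φ

First, calculate the photon energy:
E_photon = hc/λ = (6.626×10⁻³⁴ J·s)(3×10⁸ m/s) / (547.7×10⁻⁹ m)
E_photon = 2.2637 eV

Then, the maximum kinetic energy:
KE_max = E_photon - φ = 2.2637 eV - 1.93 eV = 0.3337 eV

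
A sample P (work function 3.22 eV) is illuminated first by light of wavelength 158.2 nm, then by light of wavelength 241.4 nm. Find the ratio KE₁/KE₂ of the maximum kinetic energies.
2.4097

Using Einstein's equation: KE_max = hc/λ - φ

For λ₁ = 158.2 nm:
E₁ = hc/λ₁ = 7.8372 eV
KE₁ = E₁ - φ = 7.8372 - 3.22 = 4.6172 eV

For λ₂ = 241.4 nm:
E₂ = hc/λ₂ = 5.1360 eV
KE₂ = E₂ - φ = 5.1360 - 3.22 = 1.9160 eV

Ratio: KE₁/KE₂ = 4.6172/1.9160 = 2.4097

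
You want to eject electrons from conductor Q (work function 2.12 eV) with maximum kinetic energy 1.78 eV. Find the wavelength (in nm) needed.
317.91 nm

From Einstein's equation: KE_max = hc/λ - φ

Rearranging for λ:
hc/λ = KE_max + φ
λ = hc/(KE_max + φ)

Required photon energy:
E_photon = KE_max + φ = 1.78 + 2.12 = 3.90 eV

Required wavelength:
λ = hc/E_photon = (6.626×10⁻³⁴)(3×10⁸) / (3.90 × 1.602×10⁻¹⁹)
λ = 317.91 nm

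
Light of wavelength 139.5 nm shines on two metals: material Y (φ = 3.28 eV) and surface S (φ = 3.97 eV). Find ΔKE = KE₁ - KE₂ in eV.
0.6900 eV

Using KE_max = hc/λ - φ for each metal:

Photon energy: E = hc/λ = 8.8878 eV

For material Y (φ₁ = 3.28 eV):
KE₁ = E - φ₁ = 8.8878 - 3.28 = 5.6078 eV

For surface S (φ₂ = 3.97 eV):
KE₂ = E - φ₂ = 8.8878 - 3.97 = 4.9178 eV

Difference:
ΔKE = KE₁ - KE₂ = 5.6078 - 4.9178 = 0.6900 eV

Note: The difference equals the difference in work functions: 3.97 - 3.28 = 0.69 eV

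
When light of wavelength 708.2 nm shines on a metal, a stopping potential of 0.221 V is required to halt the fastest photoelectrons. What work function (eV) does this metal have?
1.53 eV

The stopping potential gives the maximum kinetic energy: KE_max = eV_s = 0.221 eV

From Einstein's photoelectric equation: KE_max = hc/λ - φ
Rearranging: φ = hc/λ - KE_max

Calculate photon energy:
E_photon = hc/λ = (6.626×10⁻³⁴ J·s)(3×10⁸ m/s) / (708.2×10⁻⁹ m) = 1.7507 eV

Therefore:
φ = 1.7507 - 0.221 = 1.53 eV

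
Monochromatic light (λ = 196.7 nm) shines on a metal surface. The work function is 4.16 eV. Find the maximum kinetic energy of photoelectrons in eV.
2.1432 eV

Using Einstein's photoelectric equation: KE_max = hf - φ = hc/λ - φ

First, calculate the photon energy:
E_photon = hc/λ = (6.626×10⁻³⁴ J·s)(3×10⁸ m/s) / (196.7×10⁻⁹ m)
E_photon = 6.3032 eV

Then, the maximum kinetic energy:
KE_max = E_photon - φ = 6.3032 eV - 4.16 eV = 2.1432 eV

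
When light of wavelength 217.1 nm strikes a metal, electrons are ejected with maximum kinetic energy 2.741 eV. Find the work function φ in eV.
2.97 eV

From Einstein's photoelectric equation: KE_max = hf - φ = hc/λ - φ

Rearranging for φ:
φ = hc/λ - KE_max

Calculate photon energy:
E_photon = hc/λ = 5.7109 eV

Therefore:
φ = 5.7109 - 2.741 = 2.97 eV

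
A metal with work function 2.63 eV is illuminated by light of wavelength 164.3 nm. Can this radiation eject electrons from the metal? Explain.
Yes

For photoemission, the photon energy must exceed the work function.

Photon energy: E = hc/λ = 7.5462 eV
Work function: φ = 2.63 eV

Since E_photon (7.5462 eV) > φ (2.63 eV), photoemission WILL occur.
The threshold wavelength is λ₀ = hc/φ = 471.4 nm.
Since 164.3 nm < 471.4 nm, the light has sufficient energy.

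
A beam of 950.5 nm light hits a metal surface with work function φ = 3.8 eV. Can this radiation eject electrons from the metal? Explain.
No

For photoemission, the photon energy must exceed the work function.

Photon energy: E = hc/λ = 1.3044 eV
Work function: φ = 3.8 eV

Since E_photon (1.3044 eV) < φ (3.8 eV), photoemission will NOT occur.
The threshold wavelength is λ₀ = hc/φ = 326.3 nm.
Since 950.5 nm > 326.3 nm, the photons lack sufficient energy.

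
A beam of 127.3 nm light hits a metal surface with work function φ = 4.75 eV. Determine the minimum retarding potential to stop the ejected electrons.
4.9895 V

The stopping potential V_s satisfies: eV_s = KE_max

First, find KE_max using Einstein's equation:
E_photon = hc/λ = 9.7395 eV
KE_max = E_photon - φ = 9.7395 - 4.75 = 4.9895 eV

Since eV_s = KE_max:
V_s = KE_max/e = 4.9895 V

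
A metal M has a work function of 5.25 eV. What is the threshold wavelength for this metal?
236.16 nm

The threshold wavelength is when the photon energy equals the work function:
hc/λ₀ = φ

Solving for λ₀:
λ₀ = hc/φ = (6.626×10⁻³⁴ J·s)(3×10⁸ m/s) / (5.25 eV × 1.602×10⁻¹⁹ J/eV)
λ₀ = 236.16 nm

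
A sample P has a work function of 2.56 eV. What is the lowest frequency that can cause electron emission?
6.1901e+14 Hz

The threshold frequency is when the photon energy equals the work function:
hf₀ = φ

Solving for f₀:
f₀ = φ/h = (2.56 eV × 1.602×10⁻¹⁹ J/eV) / (6.626×10⁻³⁴ J·s)
f₀ = 6.1901e+14 Hz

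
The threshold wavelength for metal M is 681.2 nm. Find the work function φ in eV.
1.82 eV

At the threshold wavelength, photon energy equals work function:
φ = hc/λ₀

Calculating:
φ = (6.626×10⁻³⁴ J·s)(3×10⁸ m/s) / (681.2×10⁻⁹ m)
φ = 1.82 eV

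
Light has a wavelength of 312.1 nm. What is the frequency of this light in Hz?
9.6057e+14 Hz

Using the wave equation: c = fλ

Solving for frequency:
f = c/λ = (3×10⁸ m/s) / (312.1×10⁻⁹ m)
f = 9.6057e+14 Hz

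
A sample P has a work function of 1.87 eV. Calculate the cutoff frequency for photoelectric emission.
4.5216e+14 Hz

The threshold frequency is when the photon energy equals the work function:
hf₀ = φ

Solving for f₀:
f₀ = φ/h = (1.87 eV × 1.602×10⁻¹⁹ J/eV) / (6.626×10⁻³⁴ J·s)
f₀ = 4.5216e+14 Hz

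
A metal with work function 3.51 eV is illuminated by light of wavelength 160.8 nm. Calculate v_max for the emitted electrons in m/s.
1.2156e+06 m/s

First, find the maximum kinetic energy:
E_photon = hc/λ = 7.7105 eV
KE_max = E_photon - φ = 7.7105 - 3.51 = 4.2005 eV

Convert to Joules: KE_max = 4.2005 × 1.602×10⁻¹⁹ J = 6.7299e-19 J

Then use KE = ½mv² to find velocity:
v = √(2·KE/m) = √(2 × 6.7299e-19 J / 9.109e-31 kg)
v = 1.2156e+06 m/s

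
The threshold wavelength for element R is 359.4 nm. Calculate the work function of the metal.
3.45 eV

At the threshold wavelength, photon energy equals work function:
φ = hc/λ₀

Calculating:
φ = (6.626×10⁻³⁴ J·s)(3×10⁸ m/s) / (359.4×10⁻⁹ m)
φ = 3.45 eV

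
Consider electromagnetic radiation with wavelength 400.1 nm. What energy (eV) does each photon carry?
3.0988 eV

Using E = hf = hc/λ:

E = hc/λ = (6.626×10⁻³⁴ J·s)(3×10⁸ m/s) / (400.1×10⁻⁹ m)
E = 3.0988 eV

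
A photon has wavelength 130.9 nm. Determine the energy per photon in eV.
9.4717 eV

Using E = hf = hc/λ:

E = hc/λ = (6.626×10⁻³⁴ J·s)(3×10⁸ m/s) / (130.9×10⁻⁹ m)
E = 9.4717 eV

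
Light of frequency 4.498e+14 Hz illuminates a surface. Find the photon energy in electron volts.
1.8602 eV

Using E = hf:

E = hf = (6.626×10⁻³⁴ J·s)(4.498e+14 Hz)
E = 1.8602 eV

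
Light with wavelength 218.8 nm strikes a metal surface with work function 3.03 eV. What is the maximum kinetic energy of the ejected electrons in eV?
2.6366 eV

Using Einstein's photoelectric equation: KE_max = hf - φ = hc/λ - φ

First, calculate the photon energy:
E_photon = hc/λ = (6.626×10⁻³⁴ J·s)(3×10⁸ m/s) / (218.8×10⁻⁹ m)
E_photon = 5.6666 eV

Then, the maximum kinetic energy:
KE_max = E_photon - φ = 5.6666 eV - 3.03 eV = 2.6366 eV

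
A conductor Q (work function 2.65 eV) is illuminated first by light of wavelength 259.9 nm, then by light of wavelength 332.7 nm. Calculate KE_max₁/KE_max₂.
1.9696

Using Einstein's equation: KE_max = hc/λ - φ

For λ₁ = 259.9 nm:
E₁ = hc/λ₁ = 4.7705 eV
KE₁ = E₁ - φ = 4.7705 - 2.65 = 2.1205 eV

For λ₂ = 332.7 nm:
E₂ = hc/λ₂ = 3.7266 eV
KE₂ = E₂ - φ = 3.7266 - 2.65 = 1.0766 eV

Ratio: KE₁/KE₂ = 2.1205/1.0766 = 1.9696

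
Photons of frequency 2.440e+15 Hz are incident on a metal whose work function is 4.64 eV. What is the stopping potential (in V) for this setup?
5.4510 V

The stopping potential V_s satisfies: eV_s = KE_max

First, find KE_max using Einstein's equation:
E_photon = hf = (6.626×10⁻³⁴ J·s)(2.440e+15 Hz) = 10.0910 eV
KE_max = E_photon - φ = 10.0910 - 4.64 = 5.4510 eV

Since eV_s = KE_max:
V_s = KE_max/e = 5.4510 V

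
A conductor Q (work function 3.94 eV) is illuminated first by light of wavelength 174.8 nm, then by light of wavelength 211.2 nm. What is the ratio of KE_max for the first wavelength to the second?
1.6332

Using Einstein's equation: KE_max = hc/λ - φ

For λ₁ = 174.8 nm:
E₁ = hc/λ₁ = 7.0929 eV
KE₁ = E₁ - φ = 7.0929 - 3.94 = 3.1529 eV

For λ₂ = 211.2 nm:
E₂ = hc/λ₂ = 5.8705 eV
KE₂ = E₂ - φ = 5.8705 - 3.94 = 1.9305 eV

Ratio: KE₁/KE₂ = 3.1529/1.9305 = 1.6332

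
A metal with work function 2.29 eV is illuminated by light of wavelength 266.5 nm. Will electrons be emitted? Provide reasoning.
Yes

For photoemission, the photon energy must exceed the work function.

Photon energy: E = hc/λ = 4.6523 eV
Work function: φ = 2.29 eV

Since E_photon (4.6523 eV) > φ (2.29 eV), photoemission WILL occur.
The threshold wavelength is λ₀ = hc/φ = 541.4 nm.
Since 266.5 nm < 541.4 nm, the light has sufficient energy.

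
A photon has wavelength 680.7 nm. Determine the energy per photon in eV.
1.8214 eV

Using E = hf = hc/λ:

E = hc/λ = (6.626×10⁻³⁴ J·s)(3×10⁸ m/s) / (680.7×10⁻⁹ m)
E = 1.8214 eV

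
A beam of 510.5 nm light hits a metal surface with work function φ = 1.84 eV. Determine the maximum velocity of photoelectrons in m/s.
4.5506e+05 m/s

First, find the maximum kinetic energy:
E_photon = hc/λ = 2.4287 eV
KE_max = E_photon - φ = 2.4287 - 1.84 = 0.5887 eV

Convert to Joules: KE_max = 0.5887 × 1.602×10⁻¹⁹ J = 9.4317e-20 J

Then use KE = ½mv² to find velocity:
v = √(2·KE/m) = √(2 × 9.4317e-20 J / 9.109e-31 kg)
v = 4.5506e+05 m/s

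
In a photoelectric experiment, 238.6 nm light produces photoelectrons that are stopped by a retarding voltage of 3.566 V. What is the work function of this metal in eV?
1.63 eV

The stopping potential gives the maximum kinetic energy: KE_max = eV_s = 3.566 eV

From Einstein's photoelectric equation: KE_max = hc/λ - φ
Rearranging: φ = hc/λ - KE_max

Calculate photon energy:
E_photon = hc/λ = (6.626×10⁻³⁴ J·s)(3×10⁸ m/s) / (238.6×10⁻⁹ m) = 5.1963 eV

Therefore:
φ = 5.1963 - 3.566 = 1.63 eV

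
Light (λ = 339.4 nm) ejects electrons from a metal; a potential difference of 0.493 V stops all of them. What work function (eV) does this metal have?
3.16 eV

The stopping potential gives the maximum kinetic energy: KE_max = eV_s = 0.493 eV

From Einstein's photoelectric equation: KE_max = hc/λ - φ
Rearranging: φ = hc/λ - KE_max

Calculate photon energy:
E_photon = hc/λ = (6.626×10⁻³⁴ J·s)(3×10⁸ m/s) / (339.4×10⁻⁹ m) = 3.6530 eV

Therefore:
φ = 3.6530 - 0.493 = 3.16 eV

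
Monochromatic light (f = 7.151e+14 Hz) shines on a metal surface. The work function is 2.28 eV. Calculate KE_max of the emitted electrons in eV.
0.6774 eV

Using Einstein's photoelectric equation: KE_max = hf - φ

First, calculate the photon energy:
E_photon = hf = (6.626×10⁻³⁴ J·s)(7.151e+14 Hz)
E_photon = 2.9574 eV

Then, the maximum kinetic energy:
KE_max = E_photon - φ = 2.9574 eV - 2.28 eV = 0.6774 eV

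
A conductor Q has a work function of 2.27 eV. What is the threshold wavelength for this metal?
546.19 nm

The threshold wavelength is when the photon energy equals the work function:
hc/λ₀ = φ

Solving for λ₀:
λ₀ = hc/φ = (6.626×10⁻³⁴ J·s)(3×10⁸ m/s) / (2.27 eV × 1.602×10⁻¹⁹ J/eV)
λ₀ = 546.19 nm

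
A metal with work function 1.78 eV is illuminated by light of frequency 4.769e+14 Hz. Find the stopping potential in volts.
0.1923 V

The stopping potential V_s satisfies: eV_s = KE_max

First, find KE_max using Einstein's equation:
E_photon = hf = (6.626×10⁻³⁴ J·s)(4.769e+14 Hz) = 1.9723 eV
KE_max = E_photon - φ = 1.9723 - 1.78 = 0.1923 eV

Since eV_s = KE_max:
V_s = KE_max/e = 0.1923 V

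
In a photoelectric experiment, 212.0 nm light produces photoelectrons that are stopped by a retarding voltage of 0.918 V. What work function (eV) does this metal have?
4.93 eV

The stopping potential gives the maximum kinetic energy: KE_max = eV_s = 0.918 eV

From Einstein's photoelectric equation: KE_max = hc/λ - φ
Rearranging: φ = hc/λ - KE_max

Calculate photon energy:
E_photon = hc/λ = (6.626×10⁻³⁴ J·s)(3×10⁸ m/s) / (212.0×10⁻⁹ m) = 5.8483 eV

Therefore:
φ = 5.8483 - 0.918 = 4.93 eV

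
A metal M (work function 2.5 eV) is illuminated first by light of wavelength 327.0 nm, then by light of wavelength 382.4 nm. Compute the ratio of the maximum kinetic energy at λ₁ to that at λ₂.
1.7400

Using Einstein's equation: KE_max = hc/λ - φ

For λ₁ = 327.0 nm:
E₁ = hc/λ₁ = 3.7916 eV
KE₁ = E₁ - φ = 3.7916 - 2.5 = 1.2916 eV

For λ₂ = 382.4 nm:
E₂ = hc/λ₂ = 3.2423 eV
KE₂ = E₂ - φ = 3.2423 - 2.5 = 0.7423 eV

Ratio: KE₁/KE₂ = 1.2916/0.7423 = 1.7400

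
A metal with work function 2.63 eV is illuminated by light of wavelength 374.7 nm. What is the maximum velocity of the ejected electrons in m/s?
4.8868e+05 m/s

First, find the maximum kinetic energy:
E_photon = hc/λ = 3.3089 eV
KE_max = E_photon - φ = 3.3089 - 2.63 = 0.6789 eV

Convert to Joules: KE_max = 0.6789 × 1.602×10⁻¹⁹ J = 1.0877e-19 J

Then use KE = ½mv² to find velocity:
v = √(2·KE/m) = √(2 × 1.0877e-19 J / 9.109e-31 kg)
v = 4.8868e+05 m/s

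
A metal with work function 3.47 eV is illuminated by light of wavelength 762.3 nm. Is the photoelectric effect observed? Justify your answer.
No

For photoemission, the photon energy must exceed the work function.

Photon energy: E = hc/λ = 1.6264 eV
Work function: φ = 3.47 eV

Since E_photon (1.6264 eV) < φ (3.47 eV), photoemission will NOT occur.
The threshold wavelength is λ₀ = hc/φ = 357.3 nm.
Since 762.3 nm > 357.3 nm, the photons lack sufficient energy.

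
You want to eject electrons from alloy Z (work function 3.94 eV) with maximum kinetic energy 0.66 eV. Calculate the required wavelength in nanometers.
269.53 nm

From Einstein's equation: KE_max = hc/λ - φ

Rearranging for λ:
hc/λ = KE_max + φ
λ = hc/(KE_max + φ)

Required photon energy:
E_photon = KE_max + φ = 0.66 + 3.94 = 4.60 eV

Required wavelength:
λ = hc/E_photon = (6.626×10⁻³⁴)(3×10⁸) / (4.60 × 1.602×10⁻¹⁹)
λ = 269.53 nm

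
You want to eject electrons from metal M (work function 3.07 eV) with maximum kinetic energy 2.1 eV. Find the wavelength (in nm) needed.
239.81 nm

From Einstein's equation: KE_max = hc/λ - φ

Rearranging for λ:
hc/λ = KE_max + φ
λ = hc/(KE_max + φ)

Required photon energy:
E_photon = KE_max + φ = 2.1 + 3.07 = 5.17 eV

Required wavelength:
λ = hc/E_photon = (6.626×10⁻³⁴)(3×10⁸) / (5.17 × 1.602×10⁻¹⁹)
λ = 239.81 nm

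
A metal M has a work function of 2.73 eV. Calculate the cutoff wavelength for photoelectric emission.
454.15 nm

The threshold wavelength is when the photon energy equals the work function:
hc/λ₀ = φ

Solving for λ₀:
λ₀ = hc/φ = (6.626×10⁻³⁴ J·s)(3×10⁸ m/s) / (2.73 eV × 1.602×10⁻¹⁹ J/eV)
λ₀ = 454.15 nm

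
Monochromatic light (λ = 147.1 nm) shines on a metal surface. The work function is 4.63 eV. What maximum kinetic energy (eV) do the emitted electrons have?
3.7986 eV

Using Einstein's photoelectric equation: KE_max = hf - φ = hc/λ - φ

First, calculate the photon energy:
E_photon = hc/λ = (6.626×10⁻³⁴ J·s)(3×10⁸ m/s) / (147.1×10⁻⁹ m)
E_photon = 8.4286 eV

Then, the maximum kinetic energy:
KE_max = E_photon - φ = 8.4286 eV - 4.63 eV = 3.7986 eV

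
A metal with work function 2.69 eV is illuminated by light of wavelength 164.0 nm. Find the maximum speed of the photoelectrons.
1.3089e+06 m/s

First, find the maximum kinetic energy:
E_photon = hc/λ = 7.5600 eV
KE_max = E_photon - φ = 7.5600 - 2.69 = 4.8700 eV

Convert to Joules: KE_max = 4.8700 × 1.602×10⁻¹⁹ J = 7.8026e-19 J

Then use KE = ½mv² to find velocity:
v = √(2·KE/m) = √(2 × 7.8026e-19 J / 9.109e-31 kg)
v = 1.3089e+06 m/s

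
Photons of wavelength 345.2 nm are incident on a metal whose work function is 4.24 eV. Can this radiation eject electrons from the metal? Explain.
No

For photoemission, the photon energy must exceed the work function.

Photon energy: E = hc/λ = 3.5917 eV
Work function: φ = 4.24 eV

Since E_photon (3.5917 eV) < φ (4.24 eV), photoemission will NOT occur.
The threshold wavelength is λ₀ = hc/φ = 292.4 nm.
Since 345.2 nm > 292.4 nm, the photons lack sufficient energy.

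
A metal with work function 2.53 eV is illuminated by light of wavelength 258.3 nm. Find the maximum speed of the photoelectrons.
8.9359e+05 m/s

First, find the maximum kinetic energy:
E_photon = hc/λ = 4.8000 eV
KE_max = E_photon - φ = 4.8000 - 2.53 = 2.2700 eV

Convert to Joules: KE_max = 2.2700 × 1.602×10⁻¹⁹ J = 3.6370e-19 J

Then use KE = ½mv² to find velocity:
v = √(2·KE/m) = √(2 × 3.6370e-19 J / 9.109e-31 kg)
v = 8.9359e+05 m/s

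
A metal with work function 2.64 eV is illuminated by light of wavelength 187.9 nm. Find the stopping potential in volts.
3.9584 V

The stopping potential V_s satisfies: eV_s = KE_max

First, find KE_max using Einstein's equation:
E_photon = hc/λ = 6.5984 eV
KE_max = E_photon - φ = 6.5984 - 2.64 = 3.9584 eV

Since eV_s = KE_max:
V_s = KE_max/e = 3.9584 V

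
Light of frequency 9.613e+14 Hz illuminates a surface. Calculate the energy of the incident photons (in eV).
3.9756 eV

Using E = hf:

E = hf = (6.626×10⁻³⁴ J·s)(9.613e+14 Hz)
E = 3.9756 eV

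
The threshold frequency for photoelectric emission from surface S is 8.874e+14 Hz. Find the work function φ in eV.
3.67 eV

At the threshold frequency, photon energy equals work function:
φ = hf₀

Calculating:
φ = (6.626×10⁻³⁴ J·s)(8.874e+14 Hz)
φ = 3.67 eV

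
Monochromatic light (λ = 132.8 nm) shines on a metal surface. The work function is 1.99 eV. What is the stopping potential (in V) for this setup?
7.3462 V

The stopping potential V_s satisfies: eV_s = KE_max

First, find KE_max using Einstein's equation:
E_photon = hc/λ = 9.3362 eV
KE_max = E_photon - φ = 9.3362 - 1.99 = 7.3462 eV

Since eV_s = KE_max:
V_s = KE_max/e = 7.3462 V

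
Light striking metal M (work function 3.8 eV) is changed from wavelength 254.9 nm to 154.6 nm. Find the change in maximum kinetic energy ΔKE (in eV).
3.1556 eV

Using Einstein's equation: KE_max = hc/λ - φ

For λ₁ = 254.9 nm:
KE₁ = hc/λ₁ - φ = 4.8640 - 3.8 = 1.0640 eV

For λ₂ = 154.6 nm:
KE₂ = hc/λ₂ - φ = 8.0197 - 3.8 = 4.2197 eV

Change in KE:
ΔKE = KE₂ - KE₁ = 4.2197 - 1.0640 = 3.1556 eV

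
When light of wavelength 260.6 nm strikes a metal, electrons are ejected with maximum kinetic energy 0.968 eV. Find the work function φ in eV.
3.79 eV

From Einstein's photoelectric equation: KE_max = hf - φ = hc/λ - φ

Rearranging for φ:
φ = hc/λ - KE_max

Calculate photon energy:
E_photon = hc/λ = 4.7576 eV

Therefore:
φ = 4.7576 - 0.968 = 3.79 eV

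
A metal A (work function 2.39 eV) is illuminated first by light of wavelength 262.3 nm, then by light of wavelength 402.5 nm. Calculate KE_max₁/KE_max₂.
3.3849

Using Einstein's equation: KE_max = hc/λ - φ

For λ₁ = 262.3 nm:
E₁ = hc/λ₁ = 4.7268 eV
KE₁ = E₁ - φ = 4.7268 - 2.39 = 2.3368 eV

For λ₂ = 402.5 nm:
E₂ = hc/λ₂ = 3.0804 eV
KE₂ = E₂ - φ = 3.0804 - 2.39 = 0.6904 eV

Ratio: KE₁/KE₂ = 2.3368/0.6904 = 3.3849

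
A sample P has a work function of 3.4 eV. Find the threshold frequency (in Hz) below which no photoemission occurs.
8.2212e+14 Hz

The threshold frequency is when the photon energy equals the work function:
hf₀ = φ

Solving for f₀:
f₀ = φ/h = (3.4 eV × 1.602×10⁻¹⁹ J/eV) / (6.626×10⁻³⁴ J·s)
f₀ = 8.2212e+14 Hz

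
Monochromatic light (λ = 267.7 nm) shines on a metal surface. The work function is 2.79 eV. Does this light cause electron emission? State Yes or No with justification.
Yes

For photoemission, the photon energy must exceed the work function.

Photon energy: E = hc/λ = 4.6315 eV
Work function: φ = 2.79 eV

Since E_photon (4.6315 eV) > φ (2.79 eV), photoemission WILL occur.
The threshold wavelength is λ₀ = hc/φ = 444.4 nm.
Since 267.7 nm < 444.4 nm, the light has sufficient energy.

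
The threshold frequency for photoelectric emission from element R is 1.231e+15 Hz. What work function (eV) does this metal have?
5.09 eV

At the threshold frequency, photon energy equals work function:
φ = hf₀

Calculating:
φ = (6.626×10⁻³⁴ J·s)(1.231e+15 Hz)
φ = 5.09 eV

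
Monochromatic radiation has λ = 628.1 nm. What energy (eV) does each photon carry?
1.9740 eV

Using E = hf = hc/λ:

E = hc/λ = (6.626×10⁻³⁴ J·s)(3×10⁸ m/s) / (628.1×10⁻⁹ m)
E = 1.9740 eV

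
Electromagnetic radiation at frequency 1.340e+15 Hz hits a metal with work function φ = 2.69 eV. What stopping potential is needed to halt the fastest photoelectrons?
2.8518 V

The stopping potential V_s satisfies: eV_s = KE_max

First, find KE_max using Einstein's equation:
E_photon = hf = (6.626×10⁻³⁴ J·s)(1.340e+15 Hz) = 5.5418 eV
KE_max = E_photon - φ = 5.5418 - 2.69 = 2.8518 eV

Since eV_s = KE_max:
V_s = KE_max/e = 2.8518 V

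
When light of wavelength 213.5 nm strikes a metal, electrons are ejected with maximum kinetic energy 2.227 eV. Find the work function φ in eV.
3.58 eV

From Einstein's photoelectric equation: KE_max = hf - φ = hc/λ - φ

Rearranging for φ:
φ = hc/λ - KE_max

Calculate photon energy:
E_photon = hc/λ = 5.8072 eV

Therefore:
φ = 5.8072 - 2.227 = 3.58 eV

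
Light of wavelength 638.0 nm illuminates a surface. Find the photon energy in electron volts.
1.9433 eV

Using E = hf = hc/λ:

E = hc/λ = (6.626×10⁻³⁴ J·s)(3×10⁸ m/s) / (638.0×10⁻⁹ m)
E = 1.9433 eV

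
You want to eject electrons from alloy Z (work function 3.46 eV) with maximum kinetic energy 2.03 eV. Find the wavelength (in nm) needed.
225.84 nm

From Einstein's equation: KE_max = hc/λ - φ

Rearranging for λ:
hc/λ = KE_max + φ
λ = hc/(KE_max + φ)

Required photon energy:
E_photon = KE_max + φ = 2.03 + 3.46 = 5.49 eV

Required wavelength:
λ = hc/E_photon = (6.626×10⁻³⁴)(3×10⁸) / (5.49 × 1.602×10⁻¹⁹)
λ = 225.84 nm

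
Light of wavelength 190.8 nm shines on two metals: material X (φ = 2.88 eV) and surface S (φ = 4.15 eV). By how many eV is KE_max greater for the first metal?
1.2700 eV

Using KE_max = hc/λ - φ for each metal:

Photon energy: E = hc/λ = 6.4981 eV

For material X (φ₁ = 2.88 eV):
KE₁ = E - φ₁ = 6.4981 - 2.88 = 3.6181 eV

For surface S (φ₂ = 4.15 eV):
KE₂ = E - φ₂ = 6.4981 - 4.15 = 2.3481 eV

Difference:
ΔKE = KE₁ - KE₂ = 3.6181 - 2.3481 = 1.2700 eV

Note: The difference equals the difference in work functions: 4.15 - 2.88 = 1.27 eV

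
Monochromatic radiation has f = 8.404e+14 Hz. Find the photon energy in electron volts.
3.4756 eV

Using E = hf:

E = hf = (6.626×10⁻³⁴ J·s)(8.404e+14 Hz)
E = 3.4756 eV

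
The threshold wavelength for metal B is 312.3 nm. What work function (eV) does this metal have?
3.97 eV

At the threshold wavelength, photon energy equals work function:
φ = hc/λ₀

Calculating:
φ = (6.626×10⁻³⁴ J·s)(3×10⁸ m/s) / (312.3×10⁻⁹ m)
φ = 3.97 eV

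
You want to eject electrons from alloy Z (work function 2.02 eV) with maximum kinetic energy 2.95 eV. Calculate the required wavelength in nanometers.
249.47 nm

From Einstein's equation: KE_max = hc/λ - φ

Rearranging for λ:
hc/λ = KE_max + φ
λ = hc/(KE_max + φ)

Required photon energy:
E_photon = KE_max + φ = 2.95 + 2.02 = 4.97 eV

Required wavelength:
λ = hc/E_photon = (6.626×10⁻³⁴)(3×10⁸) / (4.97 × 1.602×10⁻¹⁹)
λ = 249.47 nm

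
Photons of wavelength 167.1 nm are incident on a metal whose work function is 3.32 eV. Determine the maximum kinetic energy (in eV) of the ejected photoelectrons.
4.0998 eV

Using Einstein's photoelectric equation: KE_max = hf - φ = hc/λ - φ

First, calculate the photon energy:
E_photon = hc/λ = (6.626×10⁻³⁴ J·s)(3×10⁸ m/s) / (167.1×10⁻⁹ m)
E_photon = 7.4198 eV

Then, the maximum kinetic energy:
KE_max = E_photon - φ = 7.4198 eV - 3.32 eV = 4.0998 eV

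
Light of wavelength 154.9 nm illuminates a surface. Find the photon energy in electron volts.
8.0041 eV

Using E = hf = hc/λ:

E = hc/λ = (6.626×10⁻³⁴ J·s)(3×10⁸ m/s) / (154.9×10⁻⁹ m)
E = 8.0041 eV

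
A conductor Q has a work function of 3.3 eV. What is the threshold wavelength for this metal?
375.71 nm

The threshold wavelength is when the photon energy equals the work function:
hc/λ₀ = φ

Solving for λ₀:
λ₀ = hc/φ = (6.626×10⁻³⁴ J·s)(3×10⁸ m/s) / (3.3 eV × 1.602×10⁻¹⁹ J/eV)
λ₀ = 375.71 nm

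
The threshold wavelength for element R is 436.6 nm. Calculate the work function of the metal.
2.84 eV

At the threshold wavelength, photon energy equals work function:
φ = hc/λ₀

Calculating:
φ = (6.626×10⁻³⁴ J·s)(3×10⁸ m/s) / (436.6×10⁻⁹ m)
φ = 2.84 eV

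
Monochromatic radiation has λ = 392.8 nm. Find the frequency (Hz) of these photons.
7.6322e+14 Hz

Using the wave equation: c = fλ

Solving for frequency:
f = c/λ = (3×10⁸ m/s) / (392.8×10⁻⁹ m)
f = 7.6322e+14 Hz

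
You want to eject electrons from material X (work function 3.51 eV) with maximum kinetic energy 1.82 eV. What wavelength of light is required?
232.62 nm

From Einstein's equation: KE_max = hc/λ - φ

Rearranging for λ:
hc/λ = KE_max + φ
λ = hc/(KE_max + φ)

Required photon energy:
E_photon = KE_max + φ = 1.82 + 3.51 = 5.33 eV

Required wavelength:
λ = hc/E_photon = (6.626×10⁻³⁴)(3×10⁸) / (5.33 × 1.602×10⁻¹⁹)
λ = 232.62 nm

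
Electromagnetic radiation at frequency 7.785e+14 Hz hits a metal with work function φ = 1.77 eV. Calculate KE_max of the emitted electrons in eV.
1.4496 eV

Using Einstein's photoelectric equation: KE_max = hf - φ

First, calculate the photon energy:
E_photon = hf = (6.626×10⁻³⁴ J·s)(7.785e+14 Hz)
E_photon = 3.2196 eV

Then, the maximum kinetic energy:
KE_max = E_photon - φ = 3.2196 eV - 1.77 eV = 1.4496 eV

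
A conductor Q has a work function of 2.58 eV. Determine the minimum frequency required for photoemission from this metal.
6.2384e+14 Hz

The threshold frequency is when the photon energy equals the work function:
hf₀ = φ

Solving for f₀:
f₀ = φ/h = (2.58 eV × 1.602×10⁻¹⁹ J/eV) / (6.626×10⁻³⁴ J·s)
f₀ = 6.2384e+14 Hz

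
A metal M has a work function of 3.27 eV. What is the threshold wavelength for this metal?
379.16 nm

The threshold wavelength is when the photon energy equals the work function:
hc/λ₀ = φ

Solving for λ₀:
λ₀ = hc/φ = (6.626×10⁻³⁴ J·s)(3×10⁸ m/s) / (3.27 eV × 1.602×10⁻¹⁹ J/eV)
λ₀ = 379.16 nm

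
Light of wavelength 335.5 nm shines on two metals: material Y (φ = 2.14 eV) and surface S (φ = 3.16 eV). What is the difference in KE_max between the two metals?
1.0200 eV

Using KE_max = hc/λ - φ for each metal:

Photon energy: E = hc/λ = 3.6955 eV

For material Y (φ₁ = 2.14 eV):
KE₁ = E - φ₁ = 3.6955 - 2.14 = 1.5555 eV

For surface S (φ₂ = 3.16 eV):
KE₂ = E - φ₂ = 3.6955 - 3.16 = 0.5355 eV

Difference:
ΔKE = KE₁ - KE₂ = 1.5555 - 0.5355 = 1.0200 eV

Note: The difference equals the difference in work functions: 3.16 - 2.14 = 1.02 eV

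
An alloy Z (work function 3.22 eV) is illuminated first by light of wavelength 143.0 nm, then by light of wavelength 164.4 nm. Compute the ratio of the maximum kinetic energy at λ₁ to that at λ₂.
1.2612

Using Einstein's equation: KE_max = hc/λ - φ

For λ₁ = 143.0 nm:
E₁ = hc/λ₁ = 8.6702 eV
KE₁ = E₁ - φ = 8.6702 - 3.22 = 5.4502 eV

For λ₂ = 164.4 nm:
E₂ = hc/λ₂ = 7.5416 eV
KE₂ = E₂ - φ = 7.5416 - 3.22 = 4.3216 eV

Ratio: KE₁/KE₂ = 5.4502/4.3216 = 1.2612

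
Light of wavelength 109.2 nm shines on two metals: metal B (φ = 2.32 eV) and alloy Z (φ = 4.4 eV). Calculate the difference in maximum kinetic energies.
2.0800 eV

Using KE_max = hc/λ - φ for each metal:

Photon energy: E = hc/λ = 11.3539 eV

For metal B (φ₁ = 2.32 eV):
KE₁ = E - φ₁ = 11.3539 - 2.32 = 9.0339 eV

For alloy Z (φ₂ = 4.4 eV):
KE₂ = E - φ₂ = 11.3539 - 4.4 = 6.9539 eV

Difference:
ΔKE = KE₁ - KE₂ = 9.0339 - 6.9539 = 2.0800 eV

Note: The difference equals the difference in work functions: 4.4 - 2.32 = 2.08 eV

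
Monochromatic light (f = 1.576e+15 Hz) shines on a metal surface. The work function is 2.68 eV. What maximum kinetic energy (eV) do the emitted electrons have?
3.8378 eV

Using Einstein's photoelectric equation: KE_max = hf - φ

First, calculate the photon energy:
E_photon = hf = (6.626×10⁻³⁴ J·s)(1.576e+15 Hz)
E_photon = 6.5178 eV

Then, the maximum kinetic energy:
KE_max = E_photon - φ = 6.5178 eV - 2.68 eV = 3.8378 eV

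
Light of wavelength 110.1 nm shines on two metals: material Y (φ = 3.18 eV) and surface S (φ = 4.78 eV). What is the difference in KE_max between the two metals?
1.6000 eV

Using KE_max = hc/λ - φ for each metal:

Photon energy: E = hc/λ = 11.2611 eV

For material Y (φ₁ = 3.18 eV):
KE₁ = E - φ₁ = 11.2611 - 3.18 = 8.0811 eV

For surface S (φ₂ = 4.78 eV):
KE₂ = E - φ₂ = 11.2611 - 4.78 = 6.4811 eV

Difference:
ΔKE = KE₁ - KE₂ = 8.0811 - 6.4811 = 1.6000 eV

Note: The difference equals the difference in work functions: 4.78 - 3.18 = 1.60 eV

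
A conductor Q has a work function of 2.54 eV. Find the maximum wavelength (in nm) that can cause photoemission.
488.13 nm

The threshold wavelength is when the photon energy equals the work function:
hc/λ₀ = φ

Solving for λ₀:
λ₀ = hc/φ = (6.626×10⁻³⁴ J·s)(3×10⁸ m/s) / (2.54 eV × 1.602×10⁻¹⁹ J/eV)
λ₀ = 488.13 nm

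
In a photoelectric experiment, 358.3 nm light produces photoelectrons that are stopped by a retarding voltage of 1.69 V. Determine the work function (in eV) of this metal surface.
1.77 eV

The stopping potential gives the maximum kinetic energy: KE_max = eV_s = 1.69 eV

From Einstein's photoelectric equation: KE_max = hc/λ - φ
Rearranging: φ = hc/λ - KE_max

Calculate photon energy:
E_photon = hc/λ = (6.626×10⁻³⁴ J·s)(3×10⁸ m/s) / (358.3×10⁻⁹ m) = 3.4603 eV

Therefore:
φ = 3.4603 - 1.69 = 1.77 eV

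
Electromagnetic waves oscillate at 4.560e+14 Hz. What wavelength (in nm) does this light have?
657.44 nm

Using the wave equation: c = fλ

Solving for wavelength:
λ = c/f = (3×10⁸ m/s) / (4.560e+14 Hz)
λ = 657.44 nm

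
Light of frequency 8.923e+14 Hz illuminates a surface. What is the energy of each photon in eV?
3.6903 eV

Using E = hf:

E = hf = (6.626×10⁻³⁴ J·s)(8.923e+14 Hz)
E = 3.6903 eV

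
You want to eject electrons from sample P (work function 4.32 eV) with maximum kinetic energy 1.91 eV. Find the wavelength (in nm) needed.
199.01 nm

From Einstein's equation: KE_max = hc/λ - φ

Rearranging for λ:
hc/λ = KE_max + φ
λ = hc/(KE_max + φ)

Required photon energy:
E_photon = KE_max + φ = 1.91 + 4.32 = 6.23 eV

Required wavelength:
λ = hc/E_photon = (6.626×10⁻³⁴)(3×10⁸) / (6.23 × 1.602×10⁻¹⁹)
λ = 199.01 nm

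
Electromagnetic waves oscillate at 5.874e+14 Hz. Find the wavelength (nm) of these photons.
510.37 nm

Using the wave equation: c = fλ

Solving for wavelength:
λ = c/f = (3×10⁸ m/s) / (5.874e+14 Hz)
λ = 510.37 nm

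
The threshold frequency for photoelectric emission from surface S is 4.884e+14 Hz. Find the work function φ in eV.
2.02 eV

At the threshold frequency, photon energy equals work function:
φ = hf₀

Calculating:
φ = (6.626×10⁻³⁴ J·s)(4.884e+14 Hz)
φ = 2.02 eV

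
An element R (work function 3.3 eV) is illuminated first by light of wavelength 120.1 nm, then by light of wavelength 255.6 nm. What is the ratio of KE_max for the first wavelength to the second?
4.5292

Using Einstein's equation: KE_max = hc/λ - φ

For λ₁ = 120.1 nm:
E₁ = hc/λ₁ = 10.3234 eV
KE₁ = E₁ - φ = 10.3234 - 3.3 = 7.0234 eV

For λ₂ = 255.6 nm:
E₂ = hc/λ₂ = 4.8507 eV
KE₂ = E₂ - φ = 4.8507 - 3.3 = 1.5507 eV

Ratio: KE₁/KE₂ = 7.0234/1.5507 = 4.5292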